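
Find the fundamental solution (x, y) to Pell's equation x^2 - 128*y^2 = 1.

(x, y) = (577, 51)

First expand sqrt(128) as a continued fraction. With x_i = (sqrt(128) + m_i)/d_i and (m_0, d_0) = (0, 1): a_0 = floor(sqrt(128)) = 11, since 11^2 = 121 <= 128 < 144 = 12^2.
Iterate m_{i+1} = d_i*a_i - m_i, d_{i+1} = (128 - m_{i+1}^2)/d_i, a_{i+1} = floor((a_0 + m_{i+1})/d_{i+1}):
  m_1 = 1*11 - 0 = 11, d_1 = (128 - 11^2)/1 = 7/1 = 7, a_1 = floor((11 + 11)/7) = 3.
  m_2 = 7*3 - 11 = 10, d_2 = (128 - 10^2)/7 = 28/7 = 4, a_2 = floor((11 + 10)/4) = 5.
  m_3 = 4*5 - 10 = 10, d_3 = (128 - 10^2)/4 = 28/4 = 7, a_3 = floor((11 + 10)/7) = 3.
  m_4 = 7*3 - 10 = 11, d_4 = (128 - 11^2)/7 = 7/7 = 1, a_4 = floor((11 + 11)/1) = 22.
  m_5 = 1*22 - 11 = 11, d_5 = (128 - 11^2)/1 = 7/1 = 7: (m_5, d_5) = (m_1, d_1) = (11, 7), so from here the quotients repeat a_1, ..., a_4; the period length is 4.
So sqrt(128) = [11; (3, 5, 3, 22)] with period length k = 4.
k is even, so the fundamental solution of x^2 - 128y^2 = 1 is (p_{k-1}, q_{k-1}) = (p_3, q_3); compute convergents through index 3.
Convergents (p_i = a_i*p_{i-1} + p_{i-2}, q_i = a_i*q_{i-1} + q_{i-2} with p_{-2}=0, p_{-1}=1, q_{-2}=1, q_{-1}=0):
  i=0: a_0=11, p_0 = 11*1 + 0 = 11, q_0 = 11*0 + 1 = 1.
  i=1: a_1=3, p_1 = 3*11 + 1 = 34, q_1 = 3*1 + 0 = 3.
  i=2: a_2=5, p_2 = 5*34 + 11 = 181, q_2 = 5*3 + 1 = 16.
  i=3: a_3=3, p_3 = 3*181 + 34 = 577, q_3 = 3*16 + 3 = 51.
Check: 577^2 - 128*51^2 = 332929 - 332928 = 1, so (x, y) = (577, 51) solves the equation, and by the theorem it is the least positive solution.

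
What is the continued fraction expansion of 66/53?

Run the Euclidean algorithm on 66 and 53; the successive quotients are the partial quotients a_0, a_1, ... (each step inverts the fractional part left over by the previous one):
  66 = 1*53 + 13, so a_0 = 1.
  53 = 4*13 + 1, so a_1 = 4.
  13 = 13*1 + 0, so a_2 = 13.
The remainder reaches 0 after 3 divisions, so the expansion has 3 partial quotients, read off in order.

[1; 4, 13]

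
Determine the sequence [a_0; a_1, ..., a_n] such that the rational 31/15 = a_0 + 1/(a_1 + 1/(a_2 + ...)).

[2; 15]

Run the Euclidean algorithm on 31 and 15; the successive quotients are the partial quotients a_0, a_1, ... (each step inverts the fractional part left over by the previous one):
  31 = 2*15 + 1, so a_0 = 2.
  15 = 15*1 + 0, so a_1 = 15.
The remainder reaches 0 after 2 divisions, so the expansion has 2 partial quotients, read off in order.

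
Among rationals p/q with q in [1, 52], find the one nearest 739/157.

Expand x = 739/157 as a continued fraction with the Euclidean algorithm:
  739 = 4*157 + 111, so a_0 = 4.
  157 = 1*111 + 46, so a_1 = 1.
  111 = 2*46 + 19, so a_2 = 2.
  46 = 2*19 + 8, so a_3 = 2.
  19 = 2*8 + 3, so a_4 = 2.
  8 = 2*3 + 2, so a_5 = 2.
  3 = 1*2 + 1, so a_6 = 1.
  2 = 2*1 + 0, so a_7 = 2.
so x = [4; 1, 2, 2, 2, 2, 1, 2].
Convergents (p_i = a_i*p_{i-1} + p_{i-2}, q_i = a_i*q_{i-1} + q_{i-2} with p_{-2}=0, p_{-1}=1, q_{-2}=1, q_{-1}=0), until the denominator exceeds 52:
  i=0: a_0=4, p_0 = 4*1 + 0 = 4, q_0 = 4*0 + 1 = 1.
  i=1: a_1=1, p_1 = 1*4 + 1 = 5, q_1 = 1*1 + 0 = 1.
  i=2: a_2=2, p_2 = 2*5 + 4 = 14, q_2 = 2*1 + 1 = 3.
  i=3: a_3=2, p_3 = 2*14 + 5 = 33, q_3 = 2*3 + 1 = 7.
  i=4: a_4=2, p_4 = 2*33 + 14 = 80, q_4 = 2*7 + 3 = 17.
  i=5: a_5=2, p_5 = 2*80 + 33 = 193, q_5 = 2*17 + 7 = 41.
  i=6: a_6=1, p_6 = 1*193 + 80 = 273, q_6 = 1*41 + 17 = 58.
q_6 = 58 > 52, so the last convergent with denominator <= 52 is p_5/q_5 = 193/41.
The closest fraction with denominator <= 52 is either p_5/q_5 or the intermediate fraction (k*p_5 + p_4)/(k*q_5 + q_4) with the largest k >= 1 whose denominator stays <= 52; these approach x as k grows, and every other convergent or intermediate fraction in range is farther away.
Largest k: floor((52 - q_4)/q_5) = floor((52 - 17)/41) = 0.
Since k = 0, no intermediate fraction beyond p_5/q_5 has denominator <= 52, so the convergent 193/41 is the closest (its error is |739*41 - 193*157|/(157*41) = 2/6437).

193/41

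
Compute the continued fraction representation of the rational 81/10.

Run the Euclidean algorithm on 81 and 10; the successive quotients are the partial quotients a_0, a_1, ... (each step inverts the fractional part left over by the previous one):
  81 = 8*10 + 1, so a_0 = 8.
  10 = 10*1 + 0, so a_1 = 10.
The remainder reaches 0 after 2 divisions, so the expansion has 2 partial quotients, read off in order.

[8; 10]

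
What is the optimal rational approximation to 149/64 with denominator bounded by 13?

Expand x = 149/64 as a continued fraction with the Euclidean algorithm:
  149 = 2*64 + 21, so a_0 = 2.
  64 = 3*21 + 1, so a_1 = 3.
  21 = 21*1 + 0, so a_2 = 21.
so x = [2; 3, 21].
Convergents (p_i = a_i*p_{i-1} + p_{i-2}, q_i = a_i*q_{i-1} + q_{i-2} with p_{-2}=0, p_{-1}=1, q_{-2}=1, q_{-1}=0), until the denominator exceeds 13:
  i=0: a_0=2, p_0 = 2*1 + 0 = 2, q_0 = 2*0 + 1 = 1.
  i=1: a_1=3, p_1 = 3*2 + 1 = 7, q_1 = 3*1 + 0 = 3.
  i=2: a_2=21, p_2 = 21*7 + 2 = 149, q_2 = 21*3 + 1 = 64.
q_2 = 64 > 13, so the last convergent with denominator <= 13 is p_1/q_1 = 7/3.
The closest fraction with denominator <= 13 is either p_1/q_1 or the intermediate fraction (k*p_1 + p_0)/(k*q_1 + q_0) with the largest k >= 1 whose denominator stays <= 13; these approach x as k grows, and every other convergent or intermediate fraction in range is farther away.
Largest k: floor((13 - q_0)/q_1) = floor((13 - 1)/3) = 4.
That gives (4*7 + 2)/(4*3 + 1) = 30/13.
Compare the errors: |x - 7/3| = |149*3 - 7*64|/(64*3) = 1/192, and |x - 30/13| = |149*13 - 30*64|/(64*13) = 17/832.
Cross-multiplying, 1*832 = 832 < 3264 = 17*192, so 1/192 is smaller: the convergent 7/3 is closer to x than 30/13.

7/3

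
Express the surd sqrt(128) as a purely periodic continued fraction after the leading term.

Write x_i = (sqrt(128) + m_i)/d_i with (m_0, d_0) = (0, 1). a_0 = floor(sqrt(128)) = 11, since 11^2 = 121 <= 128 < 144 = 12^2.
Iterate m_{i+1} = d_i*a_i - m_i, d_{i+1} = (128 - m_{i+1}^2)/d_i, a_{i+1} = floor((a_0 + m_{i+1})/d_{i+1}):
  m_1 = 1*11 - 0 = 11, d_1 = (128 - 11^2)/1 = 7/1 = 7, a_1 = floor((11 + 11)/7) = 3.
  m_2 = 7*3 - 11 = 10, d_2 = (128 - 10^2)/7 = 28/7 = 4, a_2 = floor((11 + 10)/4) = 5.
  m_3 = 4*5 - 10 = 10, d_3 = (128 - 10^2)/4 = 28/4 = 7, a_3 = floor((11 + 10)/7) = 3.
  m_4 = 7*3 - 10 = 11, d_4 = (128 - 11^2)/7 = 7/7 = 1, a_4 = floor((11 + 11)/1) = 22.
  m_5 = 1*22 - 11 = 11, d_5 = (128 - 11^2)/1 = 7/1 = 7: (m_5, d_5) = (m_1, d_1) = (11, 7), so from here the quotients repeat a_1, ..., a_4; the period length is 4.
Hence the expansion of sqrt(128) is a_0 = 11 followed by the repeating block 3, 5, 3, 22 (period 4).

[11; (3, 5, 3, 22)]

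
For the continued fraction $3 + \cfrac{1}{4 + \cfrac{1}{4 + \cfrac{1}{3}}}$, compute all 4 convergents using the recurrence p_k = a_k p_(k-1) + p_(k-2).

Using the convergent recurrence p_i = a_i*p_{i-1} + p_{i-2}, q_i = a_i*q_{i-1} + q_{i-2} with p_{-2}=0, p_{-1}=1, q_{-2}=1, q_{-1}=0:
  i=0: a_0=3, p_0 = 3*1 + 0 = 3, q_0 = 3*0 + 1 = 1.
  i=1: a_1=4, p_1 = 4*3 + 1 = 13, q_1 = 4*1 + 0 = 4.
  i=2: a_2=4, p_2 = 4*13 + 3 = 55, q_2 = 4*4 + 1 = 17.
  i=3: a_3=3, p_3 = 3*55 + 13 = 178, q_3 = 3*17 + 4 = 55.

3/1, 13/4, 55/17, 178/55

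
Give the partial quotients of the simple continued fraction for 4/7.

Run the Euclidean algorithm on 4 and 7; the successive quotients are the partial quotients a_0, a_1, ... (each step inverts the fractional part left over by the previous one):
  4 = 0*7 + 4, so a_0 = 0.
  7 = 1*4 + 3, so a_1 = 1.
  4 = 1*3 + 1, so a_2 = 1.
  3 = 3*1 + 0, so a_3 = 3.
The remainder reaches 0 after 4 divisions, so the expansion has 4 partial quotients, read off in order.

[0; 1, 1, 3]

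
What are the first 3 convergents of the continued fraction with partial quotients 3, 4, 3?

3/1, 13/4, 42/13

Using the convergent recurrence p_i = a_i*p_{i-1} + p_{i-2}, q_i = a_i*q_{i-1} + q_{i-2} with p_{-2}=0, p_{-1}=1, q_{-2}=1, q_{-1}=0:
  i=0: a_0=3, p_0 = 3*1 + 0 = 3, q_0 = 3*0 + 1 = 1.
  i=1: a_1=4, p_1 = 4*3 + 1 = 13, q_1 = 4*1 + 0 = 4.
  i=2: a_2=3, p_2 = 3*13 + 3 = 42, q_2 = 3*4 + 1 = 13.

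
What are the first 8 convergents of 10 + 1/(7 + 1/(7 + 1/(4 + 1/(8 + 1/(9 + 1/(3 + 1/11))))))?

10/1, 71/7, 507/50, 2099/207, 17299/1706, 157790/15561, 490669/48389, 5555149/547840

Using the convergent recurrence p_i = a_i*p_{i-1} + p_{i-2}, q_i = a_i*q_{i-1} + q_{i-2} with p_{-2}=0, p_{-1}=1, q_{-2}=1, q_{-1}=0:
  i=0: a_0=10, p_0 = 10*1 + 0 = 10, q_0 = 10*0 + 1 = 1.
  i=1: a_1=7, p_1 = 7*10 + 1 = 71, q_1 = 7*1 + 0 = 7.
  i=2: a_2=7, p_2 = 7*71 + 10 = 507, q_2 = 7*7 + 1 = 50.
  i=3: a_3=4, p_3 = 4*507 + 71 = 2099, q_3 = 4*50 + 7 = 207.
  i=4: a_4=8, p_4 = 8*2099 + 507 = 17299, q_4 = 8*207 + 50 = 1706.
  i=5: a_5=9, p_5 = 9*17299 + 2099 = 157790, q_5 = 9*1706 + 207 = 15561.
  i=6: a_6=3, p_6 = 3*157790 + 17299 = 490669, q_6 = 3*15561 + 1706 = 48389.
  i=7: a_7=11, p_7 = 11*490669 + 157790 = 5555149, q_7 = 11*48389 + 15561 = 547840.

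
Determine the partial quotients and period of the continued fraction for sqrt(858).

Write x_i = (sqrt(858) + m_i)/d_i with (m_0, d_0) = (0, 1). a_0 = floor(sqrt(858)) = 29, since 29^2 = 841 <= 858 < 900 = 30^2.
Iterate m_{i+1} = d_i*a_i - m_i, d_{i+1} = (858 - m_{i+1}^2)/d_i, a_{i+1} = floor((a_0 + m_{i+1})/d_{i+1}):
  m_1 = 1*29 - 0 = 29, d_1 = (858 - 29^2)/1 = 17/1 = 17, a_1 = floor((29 + 29)/17) = 3.
  m_2 = 17*3 - 29 = 22, d_2 = (858 - 22^2)/17 = 374/17 = 22, a_2 = floor((29 + 22)/22) = 2.
  m_3 = 22*2 - 22 = 22, d_3 = (858 - 22^2)/22 = 374/22 = 17, a_3 = floor((29 + 22)/17) = 3.
  m_4 = 17*3 - 22 = 29, d_4 = (858 - 29^2)/17 = 17/17 = 1, a_4 = floor((29 + 29)/1) = 58.
  m_5 = 1*58 - 29 = 29, d_5 = (858 - 29^2)/1 = 17/1 = 17: (m_5, d_5) = (m_1, d_1) = (29, 17), so from here the quotients repeat a_1, ..., a_4; the period length is 4.
Hence the expansion of sqrt(858) is a_0 = 29 followed by the repeating block 3, 2, 3, 58 (period 4).

[29; (3, 2, 3, 58)]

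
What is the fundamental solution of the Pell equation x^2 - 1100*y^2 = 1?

First expand sqrt(1100) as a continued fraction. With x_i = (sqrt(1100) + m_i)/d_i and (m_0, d_0) = (0, 1): a_0 = floor(sqrt(1100)) = 33, since 33^2 = 1089 <= 1100 < 1156 = 34^2.
Iterate m_{i+1} = d_i*a_i - m_i, d_{i+1} = (1100 - m_{i+1}^2)/d_i, a_{i+1} = floor((a_0 + m_{i+1})/d_{i+1}):
  m_1 = 1*33 - 0 = 33, d_1 = (1100 - 33^2)/1 = 11/1 = 11, a_1 = floor((33 + 33)/11) = 6.
  m_2 = 11*6 - 33 = 33, d_2 = (1100 - 33^2)/11 = 11/11 = 1, a_2 = floor((33 + 33)/1) = 66.
  m_3 = 1*66 - 33 = 33, d_3 = (1100 - 33^2)/1 = 11/1 = 11: (m_3, d_3) = (m_1, d_1) = (33, 11), so from here the quotients repeat a_1, a_2; the period length is 2.
So sqrt(1100) = [33; (6, 66)] with period length k = 2.
k is even, so the fundamental solution of x^2 - 1100y^2 = 1 is (p_{k-1}, q_{k-1}) = (p_1, q_1); compute convergents through index 1.
Convergents (p_i = a_i*p_{i-1} + p_{i-2}, q_i = a_i*q_{i-1} + q_{i-2} with p_{-2}=0, p_{-1}=1, q_{-2}=1, q_{-1}=0):
  i=0: a_0=33, p_0 = 33*1 + 0 = 33, q_0 = 33*0 + 1 = 1.
  i=1: a_1=6, p_1 = 6*33 + 1 = 199, q_1 = 6*1 + 0 = 6.
Check: 199^2 - 1100*6^2 = 39601 - 39600 = 1, so (x, y) = (199, 6) solves the equation, and by the theorem it is the least positive solution.

(x, y) = (199, 6)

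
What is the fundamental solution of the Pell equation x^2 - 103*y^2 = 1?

First expand sqrt(103) as a continued fraction. With x_i = (sqrt(103) + m_i)/d_i and (m_0, d_0) = (0, 1): a_0 = floor(sqrt(103)) = 10, since 10^2 = 100 <= 103 < 121 = 11^2.
Iterate m_{i+1} = d_i*a_i - m_i, d_{i+1} = (103 - m_{i+1}^2)/d_i, a_{i+1} = floor((a_0 + m_{i+1})/d_{i+1}):
  m_1 = 1*10 - 0 = 10, d_1 = (103 - 10^2)/1 = 3/1 = 3, a_1 = floor((10 + 10)/3) = 6.
  m_2 = 3*6 - 10 = 8, d_2 = (103 - 8^2)/3 = 39/3 = 13, a_2 = floor((10 + 8)/13) = 1.
  m_3 = 13*1 - 8 = 5, d_3 = (103 - 5^2)/13 = 78/13 = 6, a_3 = floor((10 + 5)/6) = 2.
  m_4 = 6*2 - 5 = 7, d_4 = (103 - 7^2)/6 = 54/6 = 9, a_4 = floor((10 + 7)/9) = 1.
  m_5 = 9*1 - 7 = 2, d_5 = (103 - 2^2)/9 = 99/9 = 11, a_5 = floor((10 + 2)/11) = 1.
  m_6 = 11*1 - 2 = 9, d_6 = (103 - 9^2)/11 = 22/11 = 2, a_6 = floor((10 + 9)/2) = 9.
  m_7 = 2*9 - 9 = 9, d_7 = (103 - 9^2)/2 = 22/2 = 11, a_7 = floor((10 + 9)/11) = 1.
  m_8 = 11*1 - 9 = 2, d_8 = (103 - 2^2)/11 = 99/11 = 9, a_8 = floor((10 + 2)/9) = 1.
  m_9 = 9*1 - 2 = 7, d_9 = (103 - 7^2)/9 = 54/9 = 6, a_9 = floor((10 + 7)/6) = 2.
  m_10 = 6*2 - 7 = 5, d_10 = (103 - 5^2)/6 = 78/6 = 13, a_10 = floor((10 + 5)/13) = 1.
  m_11 = 13*1 - 5 = 8, d_11 = (103 - 8^2)/13 = 39/13 = 3, a_11 = floor((10 + 8)/3) = 6.
  m_12 = 3*6 - 8 = 10, d_12 = (103 - 10^2)/3 = 3/3 = 1, a_12 = floor((10 + 10)/1) = 20.
  m_13 = 1*20 - 10 = 10, d_13 = (103 - 10^2)/1 = 3/1 = 3: (m_13, d_13) = (m_1, d_1) = (10, 3), so from here the quotients repeat a_1, ..., a_12; the period length is 12.
So sqrt(103) = [10; (6, 1, 2, 1, 1, 9, 1, 1, 2, 1, 6, 20)] with period length k = 12.
k is even, so the fundamental solution of x^2 - 103y^2 = 1 is (p_{k-1}, q_{k-1}) = (p_11, q_11); compute convergents through index 11.
Convergents (p_i = a_i*p_{i-1} + p_{i-2}, q_i = a_i*q_{i-1} + q_{i-2} with p_{-2}=0, p_{-1}=1, q_{-2}=1, q_{-1}=0):
  i=0: a_0=10, p_0 = 10*1 + 0 = 10, q_0 = 10*0 + 1 = 1.
  i=1: a_1=6, p_1 = 6*10 + 1 = 61, q_1 = 6*1 + 0 = 6.
  i=2: a_2=1, p_2 = 1*61 + 10 = 71, q_2 = 1*6 + 1 = 7.
  i=3: a_3=2, p_3 = 2*71 + 61 = 203, q_3 = 2*7 + 6 = 20.
  i=4: a_4=1, p_4 = 1*203 + 71 = 274, q_4 = 1*20 + 7 = 27.
  i=5: a_5=1, p_5 = 1*274 + 203 = 477, q_5 = 1*27 + 20 = 47.
  i=6: a_6=9, p_6 = 9*477 + 274 = 4567, q_6 = 9*47 + 27 = 450.
  i=7: a_7=1, p_7 = 1*4567 + 477 = 5044, q_7 = 1*450 + 47 = 497.
  i=8: a_8=1, p_8 = 1*5044 + 4567 = 9611, q_8 = 1*497 + 450 = 947.
  i=9: a_9=2, p_9 = 2*9611 + 5044 = 24266, q_9 = 2*947 + 497 = 2391.
  i=10: a_10=1, p_10 = 1*24266 + 9611 = 33877, q_10 = 1*2391 + 947 = 3338.
  i=11: a_11=6, p_11 = 6*33877 + 24266 = 227528, q_11 = 6*3338 + 2391 = 22419.
Check: 227528^2 - 103*22419^2 = 51768990784 - 51768990783 = 1, so (x, y) = (227528, 22419) solves the equation, and by the theorem it is the least positive solution.

(x, y) = (227528, 22419)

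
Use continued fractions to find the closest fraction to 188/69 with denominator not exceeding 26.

49/18

Expand x = 188/69 as a continued fraction with the Euclidean algorithm:
  188 = 2*69 + 50, so a_0 = 2.
  69 = 1*50 + 19, so a_1 = 1.
  50 = 2*19 + 12, so a_2 = 2.
  19 = 1*12 + 7, so a_3 = 1.
  12 = 1*7 + 5, so a_4 = 1.
  7 = 1*5 + 2, so a_5 = 1.
  5 = 2*2 + 1, so a_6 = 2.
  2 = 2*1 + 0, so a_7 = 2.
so x = [2; 1, 2, 1, 1, 1, 2, 2].
Convergents (p_i = a_i*p_{i-1} + p_{i-2}, q_i = a_i*q_{i-1} + q_{i-2} with p_{-2}=0, p_{-1}=1, q_{-2}=1, q_{-1}=0), until the denominator exceeds 26:
  i=0: a_0=2, p_0 = 2*1 + 0 = 2, q_0 = 2*0 + 1 = 1.
  i=1: a_1=1, p_1 = 1*2 + 1 = 3, q_1 = 1*1 + 0 = 1.
  i=2: a_2=2, p_2 = 2*3 + 2 = 8, q_2 = 2*1 + 1 = 3.
  i=3: a_3=1, p_3 = 1*8 + 3 = 11, q_3 = 1*3 + 1 = 4.
  i=4: a_4=1, p_4 = 1*11 + 8 = 19, q_4 = 1*4 + 3 = 7.
  i=5: a_5=1, p_5 = 1*19 + 11 = 30, q_5 = 1*7 + 4 = 11.
  i=6: a_6=2, p_6 = 2*30 + 19 = 79, q_6 = 2*11 + 7 = 29.
q_6 = 29 > 26, so the last convergent with denominator <= 26 is p_5/q_5 = 30/11.
The closest fraction with denominator <= 26 is either p_5/q_5 or the intermediate fraction (k*p_5 + p_4)/(k*q_5 + q_4) with the largest k >= 1 whose denominator stays <= 26; these approach x as k grows, and every other convergent or intermediate fraction in range is farther away.
Largest k: floor((26 - q_4)/q_5) = floor((26 - 7)/11) = 1.
That gives (1*30 + 19)/(1*11 + 7) = 49/18.
Compare the errors: |x - 30/11| = |188*11 - 30*69|/(69*11) = 2/759, and |x - 49/18| = |188*18 - 49*69|/(69*18) = 3/1242.
Cross-multiplying, 3*759 = 2277 < 2484 = 2*1242, so 3/1242 is smaller: the intermediate fraction 49/18 is closer to x than 30/11.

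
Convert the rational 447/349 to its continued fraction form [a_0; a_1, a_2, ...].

[1; 3, 1, 1, 3, 1, 1, 2, 2]

Run the Euclidean algorithm on 447 and 349; the successive quotients are the partial quotients a_0, a_1, ... (each step inverts the fractional part left over by the previous one):
  447 = 1*349 + 98, so a_0 = 1.
  349 = 3*98 + 55, so a_1 = 3.
  98 = 1*55 + 43, so a_2 = 1.
  55 = 1*43 + 12, so a_3 = 1.
  43 = 3*12 + 7, so a_4 = 3.
  12 = 1*7 + 5, so a_5 = 1.
  7 = 1*5 + 2, so a_6 = 1.
  5 = 2*2 + 1, so a_7 = 2.
  2 = 2*1 + 0, so a_8 = 2.
The remainder reaches 0 after 9 divisions, so the expansion has 9 partial quotients, read off in order.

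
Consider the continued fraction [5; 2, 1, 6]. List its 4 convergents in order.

Using the convergent recurrence p_i = a_i*p_{i-1} + p_{i-2}, q_i = a_i*q_{i-1} + q_{i-2} with p_{-2}=0, p_{-1}=1, q_{-2}=1, q_{-1}=0:
  i=0: a_0=5, p_0 = 5*1 + 0 = 5, q_0 = 5*0 + 1 = 1.
  i=1: a_1=2, p_1 = 2*5 + 1 = 11, q_1 = 2*1 + 0 = 2.
  i=2: a_2=1, p_2 = 1*11 + 5 = 16, q_2 = 1*2 + 1 = 3.
  i=3: a_3=6, p_3 = 6*16 + 11 = 107, q_3 = 6*3 + 2 = 20.

5/1, 11/2, 16/3, 107/20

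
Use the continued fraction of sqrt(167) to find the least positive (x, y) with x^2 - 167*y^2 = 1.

(x, y) = (168, 13)

First expand sqrt(167) as a continued fraction. With x_i = (sqrt(167) + m_i)/d_i and (m_0, d_0) = (0, 1): a_0 = floor(sqrt(167)) = 12, since 12^2 = 144 <= 167 < 169 = 13^2.
Iterate m_{i+1} = d_i*a_i - m_i, d_{i+1} = (167 - m_{i+1}^2)/d_i, a_{i+1} = floor((a_0 + m_{i+1})/d_{i+1}):
  m_1 = 1*12 - 0 = 12, d_1 = (167 - 12^2)/1 = 23/1 = 23, a_1 = floor((12 + 12)/23) = 1.
  m_2 = 23*1 - 12 = 11, d_2 = (167 - 11^2)/23 = 46/23 = 2, a_2 = floor((12 + 11)/2) = 11.
  m_3 = 2*11 - 11 = 11, d_3 = (167 - 11^2)/2 = 46/2 = 23, a_3 = floor((12 + 11)/23) = 1.
  m_4 = 23*1 - 11 = 12, d_4 = (167 - 12^2)/23 = 23/23 = 1, a_4 = floor((12 + 12)/1) = 24.
  m_5 = 1*24 - 12 = 12, d_5 = (167 - 12^2)/1 = 23/1 = 23: (m_5, d_5) = (m_1, d_1) = (12, 23), so from here the quotients repeat a_1, ..., a_4; the period length is 4.
So sqrt(167) = [12; (1, 11, 1, 24)] with period length k = 4.
k is even, so the fundamental solution of x^2 - 167y^2 = 1 is (p_{k-1}, q_{k-1}) = (p_3, q_3); compute convergents through index 3.
Convergents (p_i = a_i*p_{i-1} + p_{i-2}, q_i = a_i*q_{i-1} + q_{i-2} with p_{-2}=0, p_{-1}=1, q_{-2}=1, q_{-1}=0):
  i=0: a_0=12, p_0 = 12*1 + 0 = 12, q_0 = 12*0 + 1 = 1.
  i=1: a_1=1, p_1 = 1*12 + 1 = 13, q_1 = 1*1 + 0 = 1.
  i=2: a_2=11, p_2 = 11*13 + 12 = 155, q_2 = 11*1 + 1 = 12.
  i=3: a_3=1, p_3 = 1*155 + 13 = 168, q_3 = 1*12 + 1 = 13.
Check: 168^2 - 167*13^2 = 28224 - 28223 = 1, so (x, y) = (168, 13) solves the equation, and by the theorem it is the least positive solution.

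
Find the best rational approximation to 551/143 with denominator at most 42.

131/34

Expand x = 551/143 as a continued fraction with the Euclidean algorithm:
  551 = 3*143 + 122, so a_0 = 3.
  143 = 1*122 + 21, so a_1 = 1.
  122 = 5*21 + 17, so a_2 = 5.
  21 = 1*17 + 4, so a_3 = 1.
  17 = 4*4 + 1, so a_4 = 4.
  4 = 4*1 + 0, so a_5 = 4.
so x = [3; 1, 5, 1, 4, 4].
Convergents (p_i = a_i*p_{i-1} + p_{i-2}, q_i = a_i*q_{i-1} + q_{i-2} with p_{-2}=0, p_{-1}=1, q_{-2}=1, q_{-1}=0), until the denominator exceeds 42:
  i=0: a_0=3, p_0 = 3*1 + 0 = 3, q_0 = 3*0 + 1 = 1.
  i=1: a_1=1, p_1 = 1*3 + 1 = 4, q_1 = 1*1 + 0 = 1.
  i=2: a_2=5, p_2 = 5*4 + 3 = 23, q_2 = 5*1 + 1 = 6.
  i=3: a_3=1, p_3 = 1*23 + 4 = 27, q_3 = 1*6 + 1 = 7.
  i=4: a_4=4, p_4 = 4*27 + 23 = 131, q_4 = 4*7 + 6 = 34.
  i=5: a_5=4, p_5 = 4*131 + 27 = 551, q_5 = 4*34 + 7 = 143.
q_5 = 143 > 42, so the last convergent with denominator <= 42 is p_4/q_4 = 131/34.
The closest fraction with denominator <= 42 is either p_4/q_4 or the intermediate fraction (k*p_4 + p_3)/(k*q_4 + q_3) with the largest k >= 1 whose denominator stays <= 42; these approach x as k grows, and every other convergent or intermediate fraction in range is farther away.
Largest k: floor((42 - q_3)/q_4) = floor((42 - 7)/34) = 1.
That gives (1*131 + 27)/(1*34 + 7) = 158/41.
Compare the errors: |x - 131/34| = |551*34 - 131*143|/(143*34) = 1/4862, and |x - 158/41| = |551*41 - 158*143|/(143*41) = 3/5863.
Cross-multiplying, 1*5863 = 5863 < 14586 = 3*4862, so 1/4862 is smaller: the convergent 131/34 is closer to x than 158/41.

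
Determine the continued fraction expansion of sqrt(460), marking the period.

[21; (2, 4, 3, 1, 2, 10, 2, 1, 3, 4, 2, 42)]

Write x_i = (sqrt(460) + m_i)/d_i with (m_0, d_0) = (0, 1). a_0 = floor(sqrt(460)) = 21, since 21^2 = 441 <= 460 < 484 = 22^2.
Iterate m_{i+1} = d_i*a_i - m_i, d_{i+1} = (460 - m_{i+1}^2)/d_i, a_{i+1} = floor((a_0 + m_{i+1})/d_{i+1}):
  m_1 = 1*21 - 0 = 21, d_1 = (460 - 21^2)/1 = 19/1 = 19, a_1 = floor((21 + 21)/19) = 2.
  m_2 = 19*2 - 21 = 17, d_2 = (460 - 17^2)/19 = 171/19 = 9, a_2 = floor((21 + 17)/9) = 4.
  m_3 = 9*4 - 17 = 19, d_3 = (460 - 19^2)/9 = 99/9 = 11, a_3 = floor((21 + 19)/11) = 3.
  m_4 = 11*3 - 19 = 14, d_4 = (460 - 14^2)/11 = 264/11 = 24, a_4 = floor((21 + 14)/24) = 1.
  m_5 = 24*1 - 14 = 10, d_5 = (460 - 10^2)/24 = 360/24 = 15, a_5 = floor((21 + 10)/15) = 2.
  m_6 = 15*2 - 10 = 20, d_6 = (460 - 20^2)/15 = 60/15 = 4, a_6 = floor((21 + 20)/4) = 10.
  m_7 = 4*10 - 20 = 20, d_7 = (460 - 20^2)/4 = 60/4 = 15, a_7 = floor((21 + 20)/15) = 2.
  m_8 = 15*2 - 20 = 10, d_8 = (460 - 10^2)/15 = 360/15 = 24, a_8 = floor((21 + 10)/24) = 1.
  m_9 = 24*1 - 10 = 14, d_9 = (460 - 14^2)/24 = 264/24 = 11, a_9 = floor((21 + 14)/11) = 3.
  m_10 = 11*3 - 14 = 19, d_10 = (460 - 19^2)/11 = 99/11 = 9, a_10 = floor((21 + 19)/9) = 4.
  m_11 = 9*4 - 19 = 17, d_11 = (460 - 17^2)/9 = 171/9 = 19, a_11 = floor((21 + 17)/19) = 2.
  m_12 = 19*2 - 17 = 21, d_12 = (460 - 21^2)/19 = 19/19 = 1, a_12 = floor((21 + 21)/1) = 42.
  m_13 = 1*42 - 21 = 21, d_13 = (460 - 21^2)/1 = 19/1 = 19: (m_13, d_13) = (m_1, d_1) = (21, 19), so from here the quotients repeat a_1, ..., a_12; the period length is 12.
Hence the expansion of sqrt(460) is a_0 = 21 followed by the repeating block 2, 4, 3, 1, 2, 10, 2, 1, 3, 4, 2, 42 (period 12).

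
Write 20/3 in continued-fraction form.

Run the Euclidean algorithm on 20 and 3; the successive quotients are the partial quotients a_0, a_1, ... (each step inverts the fractional part left over by the previous one):
  20 = 6*3 + 2, so a_0 = 6.
  3 = 1*2 + 1, so a_1 = 1.
  2 = 2*1 + 0, so a_2 = 2.
The remainder reaches 0 after 3 divisions, so the expansion has 3 partial quotients, read off in order.

[6; 1, 2]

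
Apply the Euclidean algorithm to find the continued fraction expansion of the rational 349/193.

[1; 1, 4, 4, 1, 1, 1, 2]

Run the Euclidean algorithm on 349 and 193; the successive quotients are the partial quotients a_0, a_1, ... (each step inverts the fractional part left over by the previous one):
  349 = 1*193 + 156, so a_0 = 1.
  193 = 1*156 + 37, so a_1 = 1.
  156 = 4*37 + 8, so a_2 = 4.
  37 = 4*8 + 5, so a_3 = 4.
  8 = 1*5 + 3, so a_4 = 1.
  5 = 1*3 + 2, so a_5 = 1.
  3 = 1*2 + 1, so a_6 = 1.
  2 = 2*1 + 0, so a_7 = 2.
The remainder reaches 0 after 8 divisions, so the expansion has 8 partial quotients, read off in order.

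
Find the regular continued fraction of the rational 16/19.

Run the Euclidean algorithm on 16 and 19; the successive quotients are the partial quotients a_0, a_1, ... (each step inverts the fractional part left over by the previous one):
  16 = 0*19 + 16, so a_0 = 0.
  19 = 1*16 + 3, so a_1 = 1.
  16 = 5*3 + 1, so a_2 = 5.
  3 = 3*1 + 0, so a_3 = 3.
The remainder reaches 0 after 4 divisions, so the expansion has 4 partial quotients, read off in order.

[0; 1, 5, 3]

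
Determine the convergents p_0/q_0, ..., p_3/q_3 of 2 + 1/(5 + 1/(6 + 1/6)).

2/1, 11/5, 68/31, 419/191

Using the convergent recurrence p_i = a_i*p_{i-1} + p_{i-2}, q_i = a_i*q_{i-1} + q_{i-2} with p_{-2}=0, p_{-1}=1, q_{-2}=1, q_{-1}=0:
  i=0: a_0=2, p_0 = 2*1 + 0 = 2, q_0 = 2*0 + 1 = 1.
  i=1: a_1=5, p_1 = 5*2 + 1 = 11, q_1 = 5*1 + 0 = 5.
  i=2: a_2=6, p_2 = 6*11 + 2 = 68, q_2 = 6*5 + 1 = 31.
  i=3: a_3=6, p_3 = 6*68 + 11 = 419, q_3 = 6*31 + 5 = 191.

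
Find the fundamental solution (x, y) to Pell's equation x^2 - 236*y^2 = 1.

(x, y) = (561799, 36570)

First expand sqrt(236) as a continued fraction. With x_i = (sqrt(236) + m_i)/d_i and (m_0, d_0) = (0, 1): a_0 = floor(sqrt(236)) = 15, since 15^2 = 225 <= 236 < 256 = 16^2.
Iterate m_{i+1} = d_i*a_i - m_i, d_{i+1} = (236 - m_{i+1}^2)/d_i, a_{i+1} = floor((a_0 + m_{i+1})/d_{i+1}):
  m_1 = 1*15 - 0 = 15, d_1 = (236 - 15^2)/1 = 11/1 = 11, a_1 = floor((15 + 15)/11) = 2.
  m_2 = 11*2 - 15 = 7, d_2 = (236 - 7^2)/11 = 187/11 = 17, a_2 = floor((15 + 7)/17) = 1.
  m_3 = 17*1 - 7 = 10, d_3 = (236 - 10^2)/17 = 136/17 = 8, a_3 = floor((15 + 10)/8) = 3.
  m_4 = 8*3 - 10 = 14, d_4 = (236 - 14^2)/8 = 40/8 = 5, a_4 = floor((15 + 14)/5) = 5.
  m_5 = 5*5 - 14 = 11, d_5 = (236 - 11^2)/5 = 115/5 = 23, a_5 = floor((15 + 11)/23) = 1.
  m_6 = 23*1 - 11 = 12, d_6 = (236 - 12^2)/23 = 92/23 = 4, a_6 = floor((15 + 12)/4) = 6.
  m_7 = 4*6 - 12 = 12, d_7 = (236 - 12^2)/4 = 92/4 = 23, a_7 = floor((15 + 12)/23) = 1.
  m_8 = 23*1 - 12 = 11, d_8 = (236 - 11^2)/23 = 115/23 = 5, a_8 = floor((15 + 11)/5) = 5.
  m_9 = 5*5 - 11 = 14, d_9 = (236 - 14^2)/5 = 40/5 = 8, a_9 = floor((15 + 14)/8) = 3.
  m_10 = 8*3 - 14 = 10, d_10 = (236 - 10^2)/8 = 136/8 = 17, a_10 = floor((15 + 10)/17) = 1.
  m_11 = 17*1 - 10 = 7, d_11 = (236 - 7^2)/17 = 187/17 = 11, a_11 = floor((15 + 7)/11) = 2.
  m_12 = 11*2 - 7 = 15, d_12 = (236 - 15^2)/11 = 11/11 = 1, a_12 = floor((15 + 15)/1) = 30.
  m_13 = 1*30 - 15 = 15, d_13 = (236 - 15^2)/1 = 11/1 = 11: (m_13, d_13) = (m_1, d_1) = (15, 11), so from here the quotients repeat a_1, ..., a_12; the period length is 12.
So sqrt(236) = [15; (2, 1, 3, 5, 1, 6, 1, 5, 3, 1, 2, 30)] with period length k = 12.
k is even, so the fundamental solution of x^2 - 236y^2 = 1 is (p_{k-1}, q_{k-1}) = (p_11, q_11); compute convergents through index 11.
Convergents (p_i = a_i*p_{i-1} + p_{i-2}, q_i = a_i*q_{i-1} + q_{i-2} with p_{-2}=0, p_{-1}=1, q_{-2}=1, q_{-1}=0):
  i=0: a_0=15, p_0 = 15*1 + 0 = 15, q_0 = 15*0 + 1 = 1.
  i=1: a_1=2, p_1 = 2*15 + 1 = 31, q_1 = 2*1 + 0 = 2.
  i=2: a_2=1, p_2 = 1*31 + 15 = 46, q_2 = 1*2 + 1 = 3.
  i=3: a_3=3, p_3 = 3*46 + 31 = 169, q_3 = 3*3 + 2 = 11.
  i=4: a_4=5, p_4 = 5*169 + 46 = 891, q_4 = 5*11 + 3 = 58.
  i=5: a_5=1, p_5 = 1*891 + 169 = 1060, q_5 = 1*58 + 11 = 69.
  i=6: a_6=6, p_6 = 6*1060 + 891 = 7251, q_6 = 6*69 + 58 = 472.
  i=7: a_7=1, p_7 = 1*7251 + 1060 = 8311, q_7 = 1*472 + 69 = 541.
  i=8: a_8=5, p_8 = 5*8311 + 7251 = 48806, q_8 = 5*541 + 472 = 3177.
  i=9: a_9=3, p_9 = 3*48806 + 8311 = 154729, q_9 = 3*3177 + 541 = 10072.
  i=10: a_10=1, p_10 = 1*154729 + 48806 = 203535, q_10 = 1*10072 + 3177 = 13249.
  i=11: a_11=2, p_11 = 2*203535 + 154729 = 561799, q_11 = 2*13249 + 10072 = 36570.
Check: 561799^2 - 236*36570^2 = 315618116401 - 315618116400 = 1, so (x, y) = (561799, 36570) solves the equation, and by the theorem it is the least positive solution.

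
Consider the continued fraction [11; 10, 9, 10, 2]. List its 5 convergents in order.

Using the convergent recurrence p_i = a_i*p_{i-1} + p_{i-2}, q_i = a_i*q_{i-1} + q_{i-2} with p_{-2}=0, p_{-1}=1, q_{-2}=1, q_{-1}=0:
  i=0: a_0=11, p_0 = 11*1 + 0 = 11, q_0 = 11*0 + 1 = 1.
  i=1: a_1=10, p_1 = 10*11 + 1 = 111, q_1 = 10*1 + 0 = 10.
  i=2: a_2=9, p_2 = 9*111 + 11 = 1010, q_2 = 9*10 + 1 = 91.
  i=3: a_3=10, p_3 = 10*1010 + 111 = 10211, q_3 = 10*91 + 10 = 920.
  i=4: a_4=2, p_4 = 2*10211 + 1010 = 21432, q_4 = 2*920 + 91 = 1931.

11/1, 111/10, 1010/91, 10211/920, 21432/1931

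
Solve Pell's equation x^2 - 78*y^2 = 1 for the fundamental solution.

(x, y) = (53, 6)

First expand sqrt(78) as a continued fraction. With x_i = (sqrt(78) + m_i)/d_i and (m_0, d_0) = (0, 1): a_0 = floor(sqrt(78)) = 8, since 8^2 = 64 <= 78 < 81 = 9^2.
Iterate m_{i+1} = d_i*a_i - m_i, d_{i+1} = (78 - m_{i+1}^2)/d_i, a_{i+1} = floor((a_0 + m_{i+1})/d_{i+1}):
  m_1 = 1*8 - 0 = 8, d_1 = (78 - 8^2)/1 = 14/1 = 14, a_1 = floor((8 + 8)/14) = 1.
  m_2 = 14*1 - 8 = 6, d_2 = (78 - 6^2)/14 = 42/14 = 3, a_2 = floor((8 + 6)/3) = 4.
  m_3 = 3*4 - 6 = 6, d_3 = (78 - 6^2)/3 = 42/3 = 14, a_3 = floor((8 + 6)/14) = 1.
  m_4 = 14*1 - 6 = 8, d_4 = (78 - 8^2)/14 = 14/14 = 1, a_4 = floor((8 + 8)/1) = 16.
  m_5 = 1*16 - 8 = 8, d_5 = (78 - 8^2)/1 = 14/1 = 14: (m_5, d_5) = (m_1, d_1) = (8, 14), so from here the quotients repeat a_1, ..., a_4; the period length is 4.
So sqrt(78) = [8; (1, 4, 1, 16)] with period length k = 4.
k is even, so the fundamental solution of x^2 - 78y^2 = 1 is (p_{k-1}, q_{k-1}) = (p_3, q_3); compute convergents through index 3.
Convergents (p_i = a_i*p_{i-1} + p_{i-2}, q_i = a_i*q_{i-1} + q_{i-2} with p_{-2}=0, p_{-1}=1, q_{-2}=1, q_{-1}=0):
  i=0: a_0=8, p_0 = 8*1 + 0 = 8, q_0 = 8*0 + 1 = 1.
  i=1: a_1=1, p_1 = 1*8 + 1 = 9, q_1 = 1*1 + 0 = 1.
  i=2: a_2=4, p_2 = 4*9 + 8 = 44, q_2 = 4*1 + 1 = 5.
  i=3: a_3=1, p_3 = 1*44 + 9 = 53, q_3 = 1*5 + 1 = 6.
Check: 53^2 - 78*6^2 = 2809 - 2808 = 1, so (x, y) = (53, 6) solves the equation, and by the theorem it is the least positive solution.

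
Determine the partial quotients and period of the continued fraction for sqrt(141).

Write x_i = (sqrt(141) + m_i)/d_i with (m_0, d_0) = (0, 1). a_0 = floor(sqrt(141)) = 11, since 11^2 = 121 <= 141 < 144 = 12^2.
Iterate m_{i+1} = d_i*a_i - m_i, d_{i+1} = (141 - m_{i+1}^2)/d_i, a_{i+1} = floor((a_0 + m_{i+1})/d_{i+1}):
  m_1 = 1*11 - 0 = 11, d_1 = (141 - 11^2)/1 = 20/1 = 20, a_1 = floor((11 + 11)/20) = 1.
  m_2 = 20*1 - 11 = 9, d_2 = (141 - 9^2)/20 = 60/20 = 3, a_2 = floor((11 + 9)/3) = 6.
  m_3 = 3*6 - 9 = 9, d_3 = (141 - 9^2)/3 = 60/3 = 20, a_3 = floor((11 + 9)/20) = 1.
  m_4 = 20*1 - 9 = 11, d_4 = (141 - 11^2)/20 = 20/20 = 1, a_4 = floor((11 + 11)/1) = 22.
  m_5 = 1*22 - 11 = 11, d_5 = (141 - 11^2)/1 = 20/1 = 20: (m_5, d_5) = (m_1, d_1) = (11, 20), so from here the quotients repeat a_1, ..., a_4; the period length is 4.
Hence the expansion of sqrt(141) is a_0 = 11 followed by the repeating block 1, 6, 1, 22 (period 4).

[11; (1, 6, 1, 22)]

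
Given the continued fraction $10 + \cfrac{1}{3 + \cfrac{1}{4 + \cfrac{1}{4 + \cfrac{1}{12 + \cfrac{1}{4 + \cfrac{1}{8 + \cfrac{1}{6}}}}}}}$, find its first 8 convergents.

10/1, 31/3, 134/13, 567/55, 6938/673, 28319/2747, 233490/22649, 1429259/138641

Using the convergent recurrence p_i = a_i*p_{i-1} + p_{i-2}, q_i = a_i*q_{i-1} + q_{i-2} with p_{-2}=0, p_{-1}=1, q_{-2}=1, q_{-1}=0:
  i=0: a_0=10, p_0 = 10*1 + 0 = 10, q_0 = 10*0 + 1 = 1.
  i=1: a_1=3, p_1 = 3*10 + 1 = 31, q_1 = 3*1 + 0 = 3.
  i=2: a_2=4, p_2 = 4*31 + 10 = 134, q_2 = 4*3 + 1 = 13.
  i=3: a_3=4, p_3 = 4*134 + 31 = 567, q_3 = 4*13 + 3 = 55.
  i=4: a_4=12, p_4 = 12*567 + 134 = 6938, q_4 = 12*55 + 13 = 673.
  i=5: a_5=4, p_5 = 4*6938 + 567 = 28319, q_5 = 4*673 + 55 = 2747.
  i=6: a_6=8, p_6 = 8*28319 + 6938 = 233490, q_6 = 8*2747 + 673 = 22649.
  i=7: a_7=6, p_7 = 6*233490 + 28319 = 1429259, q_7 = 6*22649 + 2747 = 138641.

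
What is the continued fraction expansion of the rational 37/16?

[2; 3, 5]

Run the Euclidean algorithm on 37 and 16; the successive quotients are the partial quotients a_0, a_1, ... (each step inverts the fractional part left over by the previous one):
  37 = 2*16 + 5, so a_0 = 2.
  16 = 3*5 + 1, so a_1 = 3.
  5 = 5*1 + 0, so a_2 = 5.
The remainder reaches 0 after 3 divisions, so the expansion has 3 partial quotients, read off in order.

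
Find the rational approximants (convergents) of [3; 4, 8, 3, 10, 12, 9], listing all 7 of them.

Using the convergent recurrence p_i = a_i*p_{i-1} + p_{i-2}, q_i = a_i*q_{i-1} + q_{i-2} with p_{-2}=0, p_{-1}=1, q_{-2}=1, q_{-1}=0:
  i=0: a_0=3, p_0 = 3*1 + 0 = 3, q_0 = 3*0 + 1 = 1.
  i=1: a_1=4, p_1 = 4*3 + 1 = 13, q_1 = 4*1 + 0 = 4.
  i=2: a_2=8, p_2 = 8*13 + 3 = 107, q_2 = 8*4 + 1 = 33.
  i=3: a_3=3, p_3 = 3*107 + 13 = 334, q_3 = 3*33 + 4 = 103.
  i=4: a_4=10, p_4 = 10*334 + 107 = 3447, q_4 = 10*103 + 33 = 1063.
  i=5: a_5=12, p_5 = 12*3447 + 334 = 41698, q_5 = 12*1063 + 103 = 12859.
  i=6: a_6=9, p_6 = 9*41698 + 3447 = 378729, q_6 = 9*12859 + 1063 = 116794.

3/1, 13/4, 107/33, 334/103, 3447/1063, 41698/12859, 378729/116794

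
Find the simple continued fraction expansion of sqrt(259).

Write x_i = (sqrt(259) + m_i)/d_i with (m_0, d_0) = (0, 1). a_0 = floor(sqrt(259)) = 16, since 16^2 = 256 <= 259 < 289 = 17^2.
Iterate m_{i+1} = d_i*a_i - m_i, d_{i+1} = (259 - m_{i+1}^2)/d_i, a_{i+1} = floor((a_0 + m_{i+1})/d_{i+1}):
  m_1 = 1*16 - 0 = 16, d_1 = (259 - 16^2)/1 = 3/1 = 3, a_1 = floor((16 + 16)/3) = 10.
  m_2 = 3*10 - 16 = 14, d_2 = (259 - 14^2)/3 = 63/3 = 21, a_2 = floor((16 + 14)/21) = 1.
  m_3 = 21*1 - 14 = 7, d_3 = (259 - 7^2)/21 = 210/21 = 10, a_3 = floor((16 + 7)/10) = 2.
  m_4 = 10*2 - 7 = 13, d_4 = (259 - 13^2)/10 = 90/10 = 9, a_4 = floor((16 + 13)/9) = 3.
  m_5 = 9*3 - 13 = 14, d_5 = (259 - 14^2)/9 = 63/9 = 7, a_5 = floor((16 + 14)/7) = 4.
  m_6 = 7*4 - 14 = 14, d_6 = (259 - 14^2)/7 = 63/7 = 9, a_6 = floor((16 + 14)/9) = 3.
  m_7 = 9*3 - 14 = 13, d_7 = (259 - 13^2)/9 = 90/9 = 10, a_7 = floor((16 + 13)/10) = 2.
  m_8 = 10*2 - 13 = 7, d_8 = (259 - 7^2)/10 = 210/10 = 21, a_8 = floor((16 + 7)/21) = 1.
  m_9 = 21*1 - 7 = 14, d_9 = (259 - 14^2)/21 = 63/21 = 3, a_9 = floor((16 + 14)/3) = 10.
  m_10 = 3*10 - 14 = 16, d_10 = (259 - 16^2)/3 = 3/3 = 1, a_10 = floor((16 + 16)/1) = 32.
  m_11 = 1*32 - 16 = 16, d_11 = (259 - 16^2)/1 = 3/1 = 3: (m_11, d_11) = (m_1, d_1) = (16, 3), so from here the quotients repeat a_1, ..., a_10; the period length is 10.
Hence the expansion of sqrt(259) is a_0 = 16 followed by the repeating block 10, 1, 2, 3, 4, 3, 2, 1, 10, 32 (period 10).

[16; (10, 1, 2, 3, 4, 3, 2, 1, 10, 32)]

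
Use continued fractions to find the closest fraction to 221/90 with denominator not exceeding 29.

27/11

Expand x = 221/90 as a continued fraction with the Euclidean algorithm:
  221 = 2*90 + 41, so a_0 = 2.
  90 = 2*41 + 8, so a_1 = 2.
  41 = 5*8 + 1, so a_2 = 5.
  8 = 8*1 + 0, so a_3 = 8.
so x = [2; 2, 5, 8].
Convergents (p_i = a_i*p_{i-1} + p_{i-2}, q_i = a_i*q_{i-1} + q_{i-2} with p_{-2}=0, p_{-1}=1, q_{-2}=1, q_{-1}=0), until the denominator exceeds 29:
  i=0: a_0=2, p_0 = 2*1 + 0 = 2, q_0 = 2*0 + 1 = 1.
  i=1: a_1=2, p_1 = 2*2 + 1 = 5, q_1 = 2*1 + 0 = 2.
  i=2: a_2=5, p_2 = 5*5 + 2 = 27, q_2 = 5*2 + 1 = 11.
  i=3: a_3=8, p_3 = 8*27 + 5 = 221, q_3 = 8*11 + 2 = 90.
q_3 = 90 > 29, so the last convergent with denominator <= 29 is p_2/q_2 = 27/11.
The closest fraction with denominator <= 29 is either p_2/q_2 or the intermediate fraction (k*p_2 + p_1)/(k*q_2 + q_1) with the largest k >= 1 whose denominator stays <= 29; these approach x as k grows, and every other convergent or intermediate fraction in range is farther away.
Largest k: floor((29 - q_1)/q_2) = floor((29 - 2)/11) = 2.
That gives (2*27 + 5)/(2*11 + 2) = 59/24.
Compare the errors: |x - 27/11| = |221*11 - 27*90|/(90*11) = 1/990, and |x - 59/24| = |221*24 - 59*90|/(90*24) = 6/2160.
Cross-multiplying, 1*2160 = 2160 < 5940 = 6*990, so 1/990 is smaller: the convergent 27/11 is closer to x than 59/24.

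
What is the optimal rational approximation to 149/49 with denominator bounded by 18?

Expand x = 149/49 as a continued fraction with the Euclidean algorithm:
  149 = 3*49 + 2, so a_0 = 3.
  49 = 24*2 + 1, so a_1 = 24.
  2 = 2*1 + 0, so a_2 = 2.
so x = [3; 24, 2].
Convergents (p_i = a_i*p_{i-1} + p_{i-2}, q_i = a_i*q_{i-1} + q_{i-2} with p_{-2}=0, p_{-1}=1, q_{-2}=1, q_{-1}=0), until the denominator exceeds 18:
  i=0: a_0=3, p_0 = 3*1 + 0 = 3, q_0 = 3*0 + 1 = 1.
  i=1: a_1=24, p_1 = 24*3 + 1 = 73, q_1 = 24*1 + 0 = 24.
q_1 = 24 > 18, so the last convergent with denominator <= 18 is p_0/q_0 = 3/1.
The closest fraction with denominator <= 18 is either p_0/q_0 or the intermediate fraction (k*p_0 + p_{-1})/(k*q_0 + q_{-1}) with the largest k >= 1 whose denominator stays <= 18; these approach x as k grows, and every other convergent or intermediate fraction in range is farther away.
Largest k: floor((18 - q_{-1})/q_0) = floor((18 - 0)/1) = 18 (using the seeds p_{-1} = 1, q_{-1} = 0).
That gives (18*3 + 1)/(18*1 + 0) = 55/18.
Compare the errors: |x - 3/1| = |149*1 - 3*49|/(49*1) = 2/49, and |x - 55/18| = |149*18 - 55*49|/(49*18) = 13/882.
Cross-multiplying, 13*49 = 637 < 1764 = 2*882, so 13/882 is smaller: the intermediate fraction 55/18 is closer to x than 3/1.

55/18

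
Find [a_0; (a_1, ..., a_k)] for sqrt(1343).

[36; (1, 1, 1, 4, 1, 35, 1, 4, 1, 1, 1, 72)]

Write x_i = (sqrt(1343) + m_i)/d_i with (m_0, d_0) = (0, 1). a_0 = floor(sqrt(1343)) = 36, since 36^2 = 1296 <= 1343 < 1369 = 37^2.
Iterate m_{i+1} = d_i*a_i - m_i, d_{i+1} = (1343 - m_{i+1}^2)/d_i, a_{i+1} = floor((a_0 + m_{i+1})/d_{i+1}):
  m_1 = 1*36 - 0 = 36, d_1 = (1343 - 36^2)/1 = 47/1 = 47, a_1 = floor((36 + 36)/47) = 1.
  m_2 = 47*1 - 36 = 11, d_2 = (1343 - 11^2)/47 = 1222/47 = 26, a_2 = floor((36 + 11)/26) = 1.
  m_3 = 26*1 - 11 = 15, d_3 = (1343 - 15^2)/26 = 1118/26 = 43, a_3 = floor((36 + 15)/43) = 1.
  m_4 = 43*1 - 15 = 28, d_4 = (1343 - 28^2)/43 = 559/43 = 13, a_4 = floor((36 + 28)/13) = 4.
  m_5 = 13*4 - 28 = 24, d_5 = (1343 - 24^2)/13 = 767/13 = 59, a_5 = floor((36 + 24)/59) = 1.
  m_6 = 59*1 - 24 = 35, d_6 = (1343 - 35^2)/59 = 118/59 = 2, a_6 = floor((36 + 35)/2) = 35.
  m_7 = 2*35 - 35 = 35, d_7 = (1343 - 35^2)/2 = 118/2 = 59, a_7 = floor((36 + 35)/59) = 1.
  m_8 = 59*1 - 35 = 24, d_8 = (1343 - 24^2)/59 = 767/59 = 13, a_8 = floor((36 + 24)/13) = 4.
  m_9 = 13*4 - 24 = 28, d_9 = (1343 - 28^2)/13 = 559/13 = 43, a_9 = floor((36 + 28)/43) = 1.
  m_10 = 43*1 - 28 = 15, d_10 = (1343 - 15^2)/43 = 1118/43 = 26, a_10 = floor((36 + 15)/26) = 1.
  m_11 = 26*1 - 15 = 11, d_11 = (1343 - 11^2)/26 = 1222/26 = 47, a_11 = floor((36 + 11)/47) = 1.
  m_12 = 47*1 - 11 = 36, d_12 = (1343 - 36^2)/47 = 47/47 = 1, a_12 = floor((36 + 36)/1) = 72.
  m_13 = 1*72 - 36 = 36, d_13 = (1343 - 36^2)/1 = 47/1 = 47: (m_13, d_13) = (m_1, d_1) = (36, 47), so from here the quotients repeat a_1, ..., a_12; the period length is 12.
Hence the expansion of sqrt(1343) is a_0 = 36 followed by the repeating block 1, 1, 1, 4, 1, 35, 1, 4, 1, 1, 1, 72 (period 12).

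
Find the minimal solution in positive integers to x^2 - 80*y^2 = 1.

First expand sqrt(80) as a continued fraction. With x_i = (sqrt(80) + m_i)/d_i and (m_0, d_0) = (0, 1): a_0 = floor(sqrt(80)) = 8, since 8^2 = 64 <= 80 < 81 = 9^2.
Iterate m_{i+1} = d_i*a_i - m_i, d_{i+1} = (80 - m_{i+1}^2)/d_i, a_{i+1} = floor((a_0 + m_{i+1})/d_{i+1}):
  m_1 = 1*8 - 0 = 8, d_1 = (80 - 8^2)/1 = 16/1 = 16, a_1 = floor((8 + 8)/16) = 1.
  m_2 = 16*1 - 8 = 8, d_2 = (80 - 8^2)/16 = 16/16 = 1, a_2 = floor((8 + 8)/1) = 16.
  m_3 = 1*16 - 8 = 8, d_3 = (80 - 8^2)/1 = 16/1 = 16: (m_3, d_3) = (m_1, d_1) = (8, 16), so from here the quotients repeat a_1, a_2; the period length is 2.
So sqrt(80) = [8; (1, 16)] with period length k = 2.
k is even, so the fundamental solution of x^2 - 80y^2 = 1 is (p_{k-1}, q_{k-1}) = (p_1, q_1); compute convergents through index 1.
Convergents (p_i = a_i*p_{i-1} + p_{i-2}, q_i = a_i*q_{i-1} + q_{i-2} with p_{-2}=0, p_{-1}=1, q_{-2}=1, q_{-1}=0):
  i=0: a_0=8, p_0 = 8*1 + 0 = 8, q_0 = 8*0 + 1 = 1.
  i=1: a_1=1, p_1 = 1*8 + 1 = 9, q_1 = 1*1 + 0 = 1.
Check: 9^2 - 80*1^2 = 81 - 80 = 1, so (x, y) = (9, 1) solves the equation, and by the theorem it is the least positive solution.

(x, y) = (9, 1)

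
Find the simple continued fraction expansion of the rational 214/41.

[5; 4, 1, 1, 4]

Run the Euclidean algorithm on 214 and 41; the successive quotients are the partial quotients a_0, a_1, ... (each step inverts the fractional part left over by the previous one):
  214 = 5*41 + 9, so a_0 = 5.
  41 = 4*9 + 5, so a_1 = 4.
  9 = 1*5 + 4, so a_2 = 1.
  5 = 1*4 + 1, so a_3 = 1.
  4 = 4*1 + 0, so a_4 = 4.
The remainder reaches 0 after 5 divisions, so the expansion has 5 partial quotients, read off in order.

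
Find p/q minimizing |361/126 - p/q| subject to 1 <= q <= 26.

63/22

Expand x = 361/126 as a continued fraction with the Euclidean algorithm:
  361 = 2*126 + 109, so a_0 = 2.
  126 = 1*109 + 17, so a_1 = 1.
  109 = 6*17 + 7, so a_2 = 6.
  17 = 2*7 + 3, so a_3 = 2.
  7 = 2*3 + 1, so a_4 = 2.
  3 = 3*1 + 0, so a_5 = 3.
so x = [2; 1, 6, 2, 2, 3].
Convergents (p_i = a_i*p_{i-1} + p_{i-2}, q_i = a_i*q_{i-1} + q_{i-2} with p_{-2}=0, p_{-1}=1, q_{-2}=1, q_{-1}=0), until the denominator exceeds 26:
  i=0: a_0=2, p_0 = 2*1 + 0 = 2, q_0 = 2*0 + 1 = 1.
  i=1: a_1=1, p_1 = 1*2 + 1 = 3, q_1 = 1*1 + 0 = 1.
  i=2: a_2=6, p_2 = 6*3 + 2 = 20, q_2 = 6*1 + 1 = 7.
  i=3: a_3=2, p_3 = 2*20 + 3 = 43, q_3 = 2*7 + 1 = 15.
  i=4: a_4=2, p_4 = 2*43 + 20 = 106, q_4 = 2*15 + 7 = 37.
q_4 = 37 > 26, so the last convergent with denominator <= 26 is p_3/q_3 = 43/15.
The closest fraction with denominator <= 26 is either p_3/q_3 or the intermediate fraction (k*p_3 + p_2)/(k*q_3 + q_2) with the largest k >= 1 whose denominator stays <= 26; these approach x as k grows, and every other convergent or intermediate fraction in range is farther away.
Largest k: floor((26 - q_2)/q_3) = floor((26 - 7)/15) = 1.
That gives (1*43 + 20)/(1*15 + 7) = 63/22.
Compare the errors: |x - 43/15| = |361*15 - 43*126|/(126*15) = 3/1890, and |x - 63/22| = |361*22 - 63*126|/(126*22) = 4/2772.
Cross-multiplying, 4*1890 = 7560 < 8316 = 3*2772, so 4/2772 is smaller: the intermediate fraction 63/22 is closer to x than 43/15.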